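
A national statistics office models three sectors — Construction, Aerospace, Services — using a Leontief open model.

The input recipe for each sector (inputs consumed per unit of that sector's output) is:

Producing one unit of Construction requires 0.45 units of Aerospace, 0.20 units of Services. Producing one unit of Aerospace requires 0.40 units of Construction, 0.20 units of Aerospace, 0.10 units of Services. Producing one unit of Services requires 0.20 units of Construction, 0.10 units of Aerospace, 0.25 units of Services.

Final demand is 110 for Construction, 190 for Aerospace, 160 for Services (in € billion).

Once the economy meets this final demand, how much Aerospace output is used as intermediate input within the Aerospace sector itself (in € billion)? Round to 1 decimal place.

I − A =
  [   1.00    -0.40    -0.20]
  [  -0.45     0.80    -0.10]
  [  -0.20    -0.10     0.75]
Cofactors of I−A, C_ij = (−1)^(i+j)·(minor ij) (rows/columns in the sector order above):
  C_11 = (0.80)(0.75) − (-0.10)(-0.10) = 0.5900
  C_12 = −[(-0.45)(0.75) − (-0.10)(-0.20)] = 0.3575
  C_13 = (-0.45)(-0.10) − (0.80)(-0.20) = 0.2050
  C_21 = −[(-0.40)(0.75) − (-0.20)(-0.10)] = 0.3200
  C_22 = (1.00)(0.75) − (-0.20)(-0.20) = 0.7100
  C_23 = −[(1.00)(-0.10) − (-0.40)(-0.20)] = 0.1800
  C_31 = (-0.40)(-0.10) − (-0.20)(0.80) = 0.2000
  C_32 = −[(1.00)(-0.10) − (-0.20)(-0.45)] = 0.1900
  C_33 = (1.00)(0.80) − (-0.40)(-0.45) = 0.6200
det(I−A) = Σ_j (I−A)_1j·C_1j = (1.00)(0.5900) + (-0.40)(0.3575) + (-0.20)(0.2050) = 0.4060
adj(I−A) = Cᵀ =
  [ 0.5900   0.3200   0.2000]
  [ 0.3575   0.7100   0.1900]
  [ 0.2050   0.1800   0.6200]
(I − A)⁻¹ = adj(I−A) / det(I−A) ≈
  [   1.4532     0.7882     0.4926]
  [   0.8805     1.7488     0.4680]
  [   0.5049     0.4433     1.5271]
First solve x = (I − A)⁻¹ d = adj(I−A)·d / det(I−A); in particular x_A = (0.3575·110 + 0.7100·190 + 0.1900·160) / 0.4060 = 204.625 / 0.4060 ≈ 504.002.
Intermediate flow from A to A: z_AA = a_AA · x_A = 0.20 × 204.625 / 0.4060 = 40.925 / 0.4060 ≈ 100.8.

z_AA = 100.8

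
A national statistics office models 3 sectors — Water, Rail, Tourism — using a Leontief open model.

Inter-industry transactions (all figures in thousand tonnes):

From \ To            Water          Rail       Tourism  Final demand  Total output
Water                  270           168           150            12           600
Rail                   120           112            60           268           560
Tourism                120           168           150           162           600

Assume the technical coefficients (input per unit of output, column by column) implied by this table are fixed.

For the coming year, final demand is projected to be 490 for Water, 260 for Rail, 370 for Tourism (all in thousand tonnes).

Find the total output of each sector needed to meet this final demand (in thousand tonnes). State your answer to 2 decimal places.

x_1 = 2132.05, x_2 = 1042.89, x_3 = 1479.04

Technical coefficients a_ij = z_ij / X_j:
  a_11 = 270/600 = 0.45, a_21 = 120/600 = 0.20, a_31 = 120/600 = 0.20
  a_12 = 168/560 = 0.30, a_22 = 112/560 = 0.20, a_32 = 168/560 = 0.30
  a_13 = 150/600 = 0.25, a_23 = 60/600 = 0.10, a_33 = 150/600 = 0.25
I − A =
  [   0.55    -0.30    -0.25]
  [  -0.20     0.80    -0.10]
  [  -0.20    -0.30     0.75]
Cofactors of I−A, C_ij = (−1)^(i+j)·(minor ij) (rows/columns in the sector order above):
  C_11 = (0.80)(0.75) − (-0.10)(-0.30) = 0.5700
  C_12 = −[(-0.20)(0.75) − (-0.10)(-0.20)] = 0.1700
  C_13 = (-0.20)(-0.30) − (0.80)(-0.20) = 0.2200
  C_21 = −[(-0.30)(0.75) − (-0.25)(-0.30)] = 0.3000
  C_22 = (0.55)(0.75) − (-0.25)(-0.20) = 0.3625
  C_23 = −[(0.55)(-0.30) − (-0.30)(-0.20)] = 0.2250
  C_31 = (-0.30)(-0.10) − (-0.25)(0.80) = 0.2300
  C_32 = −[(0.55)(-0.10) − (-0.25)(-0.20)] = 0.1050
  C_33 = (0.55)(0.80) − (-0.30)(-0.20) = 0.3800
det(I−A) = Σ_j (I−A)_1j·C_1j = (0.55)(0.5700) + (-0.30)(0.1700) + (-0.25)(0.2200) = 0.2075
adj(I−A) = Cᵀ =
  [ 0.5700   0.3000   0.2300]
  [ 0.1700   0.3625   0.1050]
  [ 0.2200   0.2250   0.3800]
(I − A)⁻¹ = adj(I−A) / det(I−A) ≈
  [   2.7470     1.4458     1.1084]
  [   0.8193     1.7470     0.5060]
  [   1.0602     1.0843     1.8313]
x = (I − A)⁻¹ d = adj(I−A)·d / det(I−A), with det(I−A) = 0.2075:
  x_1 = (0.5700·490 + 0.3000·260 + 0.2300·370) / 0.2075 = 442.40 / 0.2075 ≈ 2132.05
  x_2 = (0.1700·490 + 0.3625·260 + 0.1050·370) / 0.2075 = 216.40 / 0.2075 ≈ 1042.89
  x_3 = (0.2200·490 + 0.2250·260 + 0.3800·370) / 0.2075 = 306.90 / 0.2075 ≈ 1479.04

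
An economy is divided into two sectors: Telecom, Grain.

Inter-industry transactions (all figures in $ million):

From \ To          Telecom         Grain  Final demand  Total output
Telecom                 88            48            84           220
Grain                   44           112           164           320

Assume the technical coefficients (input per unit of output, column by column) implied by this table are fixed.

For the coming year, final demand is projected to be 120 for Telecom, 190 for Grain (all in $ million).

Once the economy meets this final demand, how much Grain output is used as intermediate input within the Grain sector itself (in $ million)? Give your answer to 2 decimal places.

Technical coefficients a_ij = z_ij / X_j:
  a_11 = 88/220 = 0.40, a_21 = 44/220 = 0.20
  a_12 = 48/320 = 0.15, a_22 = 112/320 = 0.35
I − A =
  [   0.60    -0.15]
  [  -0.20     0.65]
det(I−A) = (0.60)(0.65) − (-0.15)(-0.20) = 0.3600
adj(I−A) = [[0.65, 0.15], [0.20, 0.60]]
(I − A)⁻¹ = adj(I−A) / det(I−A) ≈
  [   1.8056     0.4167]
  [   0.5556     1.6667]
First solve x = (I − A)⁻¹ d = adj(I−A)·d / det(I−A); in particular x_2 = (0.20·120 + 0.60·190) / 0.3600 = 138.00 / 0.3600 ≈ 383.3333.
Intermediate flow from 2 to 2: z_22 = a_22 · x_2 = 0.35 × 138.00 / 0.3600 = 48.30 / 0.3600 ≈ 134.17.

z_22 = 134.17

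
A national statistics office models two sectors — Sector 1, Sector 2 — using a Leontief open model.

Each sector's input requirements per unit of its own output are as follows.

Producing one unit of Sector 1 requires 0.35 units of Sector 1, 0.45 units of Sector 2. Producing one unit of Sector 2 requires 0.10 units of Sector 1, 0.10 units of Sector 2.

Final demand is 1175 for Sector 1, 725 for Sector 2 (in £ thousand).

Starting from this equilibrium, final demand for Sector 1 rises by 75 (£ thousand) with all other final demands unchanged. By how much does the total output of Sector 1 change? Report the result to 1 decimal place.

Δx_1 = 125.0

I − A =
  [   0.65    -0.10]
  [  -0.45     0.90]
det(I−A) = (0.65)(0.90) − (-0.10)(-0.45) = 0.5400
adj(I−A) = [[0.90, 0.10], [0.45, 0.65]]
(I − A)⁻¹ = adj(I−A) / det(I−A) ≈
  [   1.6667     0.1852]
  [   0.8333     1.2037]
Δx = (I − A)⁻¹ Δd with Δd having +75 in the Sector 1 component and 0 elsewhere.
So Δx_1 = L_11 · (+75), where L_11 = adj(I−A)_11 / det(I−A) = 0.90 / 0.5400.
Δx_1 = 0.90 × (+75) / 0.5400 = 67.50 / 0.5400 = 125.0.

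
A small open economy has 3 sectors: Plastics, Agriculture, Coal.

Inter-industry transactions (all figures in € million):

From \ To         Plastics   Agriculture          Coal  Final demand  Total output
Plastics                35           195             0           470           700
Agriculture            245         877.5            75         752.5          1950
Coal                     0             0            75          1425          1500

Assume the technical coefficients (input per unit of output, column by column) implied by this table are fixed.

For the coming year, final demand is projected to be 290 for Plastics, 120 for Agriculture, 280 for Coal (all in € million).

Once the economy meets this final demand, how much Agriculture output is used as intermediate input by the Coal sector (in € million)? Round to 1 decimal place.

Technical coefficients a_ij = z_ij / X_j:
  a_PP = 35/700 = 0.05, a_AP = 245/700 = 0.35, a_CP = 0/700 = 0.00
  a_PA = 195/1950 = 0.10, a_AA = 877.5/1950 = 0.45, a_CA = 0/1950 = 0.00
  a_PC = 0/1500 = 0.00, a_AC = 75/1500 = 0.05, a_CC = 75/1500 = 0.05
I − A =
  [   0.95    -0.10     0.00]
  [  -0.35     0.55    -0.05]
  [   0.00     0.00     0.95]
Cofactors of I−A, C_ij = (−1)^(i+j)·(minor ij) (rows/columns in the sector order above):
  C_11 = (0.55)(0.95) − (-0.05)(0.00) = 0.5225
  C_12 = −[(-0.35)(0.95) − (-0.05)(0.00)] = 0.3325
  C_13 = (-0.35)(0.00) − (0.55)(0.00) = 0.0000
  C_21 = −[(-0.10)(0.95) − (0.00)(0.00)] = 0.0950
  C_22 = (0.95)(0.95) − (0.00)(0.00) = 0.9025
  C_23 = −[(0.95)(0.00) − (-0.10)(0.00)] = 0.0000
  C_31 = (-0.10)(-0.05) − (0.00)(0.55) = 0.0050
  C_32 = −[(0.95)(-0.05) − (0.00)(-0.35)] = 0.0475
  C_33 = (0.95)(0.55) − (-0.10)(-0.35) = 0.4875
det(I−A) = Σ_j (I−A)_1j·C_1j = (0.95)(0.5225) + (-0.10)(0.3325) + (0.00)(0.0000) = 0.463125
adj(I−A) = Cᵀ =
  [ 0.5225   0.0950   0.0050]
  [ 0.3325   0.9025   0.0475]
  [ 0.0000   0.0000   0.4875]
(I − A)⁻¹ = adj(I−A) / det(I−A) ≈
  [   1.1282     0.2051     0.0108]
  [   0.7179     1.9487     0.1026]
  [   0.0000     0.0000     1.0526]
First solve x = (I − A)⁻¹ d = adj(I−A)·d / det(I−A); in particular x_C = (0.0000·290 + 0.0000·120 + 0.4875·280) / 0.463125 = 136.50 / 0.463125 ≈ 294.737.
Intermediate flow from A to C: z_AC = a_AC · x_C = 0.05 × 136.50 / 0.463125 = 6.825 / 0.463125 ≈ 14.7.

z_AC = 14.7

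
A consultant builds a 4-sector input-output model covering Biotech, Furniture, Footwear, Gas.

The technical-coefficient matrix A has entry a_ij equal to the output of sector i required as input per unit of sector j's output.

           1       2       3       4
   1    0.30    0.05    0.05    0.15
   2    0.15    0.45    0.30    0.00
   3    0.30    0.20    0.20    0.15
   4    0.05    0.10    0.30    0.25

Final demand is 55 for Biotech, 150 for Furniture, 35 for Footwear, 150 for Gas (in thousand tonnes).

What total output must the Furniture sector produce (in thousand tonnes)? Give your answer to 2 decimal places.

I − A =
  [   0.70    -0.05    -0.05    -0.15]
  [  -0.15     0.55    -0.30     0.00]
  [  -0.30    -0.20     0.80    -0.15]
  [  -0.05    -0.10    -0.30     0.75]
Compute the cofactors C_ij = (−1)^(i+j)·(3×3 minor ij) of I−A; the adjugate is their transpose:
adj(I−A) = Cᵀ =
  [ 0.255750   0.057000   0.061125   0.063375]
  [ 0.153000   0.357375   0.167625   0.064125]
  [ 0.152625   0.130125   0.276750   0.085875]
  [ 0.098500   0.103500   0.137125   0.245750]
det(I−A) = Σ_j (I−A)_1j·C_1j = (0.70)(0.255750) + (-0.05)(0.153000) + (-0.05)(0.152625) + (-0.15)(0.098500) = 0.14896875
(I − A)⁻¹ = adj(I−A) / det(I−A) ≈
  [   1.7168     0.3826     0.4103     0.4254]
  [   1.0271     2.3990     1.1252     0.4305]
  [   1.0245     0.8735     1.8578     0.5765]
  [   0.6612     0.6948     0.9205     1.6497]
x = (I − A)⁻¹ d = adj(I−A)·d / det(I−A), with det(I−A) = 0.14896875:
  x_1 = (0.255750·55 + 0.057000·150 + 0.061125·35 + 0.063375·150) / 0.14896875 = 34.261875 / 0.14896875 ≈ 229.99
  x_2 = (0.153000·55 + 0.357375·150 + 0.167625·35 + 0.064125·150) / 0.14896875 = 77.506875 / 0.14896875 ≈ 520.29
  x_3 = (0.152625·55 + 0.130125·150 + 0.276750·35 + 0.085875·150) / 0.14896875 = 50.480625 / 0.14896875 ≈ 338.87
  x_4 = (0.098500·55 + 0.103500·150 + 0.137125·35 + 0.245750·150) / 0.14896875 = 62.604375 / 0.14896875 ≈ 420.25

x_2 = 520.29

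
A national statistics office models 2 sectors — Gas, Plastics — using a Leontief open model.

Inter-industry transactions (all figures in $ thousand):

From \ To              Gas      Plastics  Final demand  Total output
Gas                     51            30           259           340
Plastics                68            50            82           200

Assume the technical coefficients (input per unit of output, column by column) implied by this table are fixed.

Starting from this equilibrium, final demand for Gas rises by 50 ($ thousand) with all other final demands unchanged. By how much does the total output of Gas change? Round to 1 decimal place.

Δx_1 = 61.7

Technical coefficients a_ij = z_ij / X_j:
  a_11 = 51/340 = 0.15, a_21 = 68/340 = 0.20
  a_12 = 30/200 = 0.15, a_22 = 50/200 = 0.25
I − A =
  [   0.85    -0.15]
  [  -0.20     0.75]
det(I−A) = (0.85)(0.75) − (-0.15)(-0.20) = 0.6075
adj(I−A) = [[0.75, 0.15], [0.20, 0.85]]
(I − A)⁻¹ = adj(I−A) / det(I−A) ≈
  [   1.2346     0.2469]
  [   0.3292     1.3992]
Δx = (I − A)⁻¹ Δd with Δd having +50 in the Gas component and 0 elsewhere.
So Δx_1 = L_11 · (+50), where L_11 = adj(I−A)_11 / det(I−A) = 0.75 / 0.6075.
Δx_1 = 0.75 × (+50) / 0.6075 = 37.50 / 0.6075 ≈ 61.7.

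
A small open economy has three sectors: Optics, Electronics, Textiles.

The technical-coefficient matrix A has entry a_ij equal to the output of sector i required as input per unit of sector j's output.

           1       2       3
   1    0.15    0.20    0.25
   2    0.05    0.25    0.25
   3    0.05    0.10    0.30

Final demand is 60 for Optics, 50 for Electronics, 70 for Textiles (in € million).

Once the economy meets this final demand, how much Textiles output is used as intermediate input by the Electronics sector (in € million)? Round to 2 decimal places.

I − A =
  [   0.85    -0.20    -0.25]
  [  -0.05     0.75    -0.25]
  [  -0.05    -0.10     0.70]
Cofactors of I−A, C_ij = (−1)^(i+j)·(minor ij) (rows/columns in the sector order above):
  C_11 = (0.75)(0.70) − (-0.25)(-0.10) = 0.5000
  C_12 = −[(-0.05)(0.70) − (-0.25)(-0.05)] = 0.0475
  C_13 = (-0.05)(-0.10) − (0.75)(-0.05) = 0.0425
  C_21 = −[(-0.20)(0.70) − (-0.25)(-0.10)] = 0.1650
  C_22 = (0.85)(0.70) − (-0.25)(-0.05) = 0.5825
  C_23 = −[(0.85)(-0.10) − (-0.20)(-0.05)] = 0.0950
  C_31 = (-0.20)(-0.25) − (-0.25)(0.75) = 0.2375
  C_32 = −[(0.85)(-0.25) − (-0.25)(-0.05)] = 0.2250
  C_33 = (0.85)(0.75) − (-0.20)(-0.05) = 0.6275
det(I−A) = Σ_j (I−A)_1j·C_1j = (0.85)(0.5000) + (-0.20)(0.0475) + (-0.25)(0.0425) = 0.404875
adj(I−A) = Cᵀ =
  [ 0.5000   0.1650   0.2375]
  [ 0.0475   0.5825   0.2250]
  [ 0.0425   0.0950   0.6275]
(I − A)⁻¹ = adj(I−A) / det(I−A) ≈
  [   1.2349     0.4075     0.5866]
  [   0.1173     1.4387     0.5557]
  [   0.1050     0.2346     1.5499]
First solve x = (I − A)⁻¹ d = adj(I−A)·d / det(I−A); in particular x_2 = (0.0475·60 + 0.5825·50 + 0.2250·70) / 0.404875 = 47.725 / 0.404875 ≈ 117.8759.
Intermediate flow from 3 to 2: z_32 = a_32 · x_2 = 0.10 × 47.725 / 0.404875 = 4.7725 / 0.404875 ≈ 11.79.

z_32 = 11.79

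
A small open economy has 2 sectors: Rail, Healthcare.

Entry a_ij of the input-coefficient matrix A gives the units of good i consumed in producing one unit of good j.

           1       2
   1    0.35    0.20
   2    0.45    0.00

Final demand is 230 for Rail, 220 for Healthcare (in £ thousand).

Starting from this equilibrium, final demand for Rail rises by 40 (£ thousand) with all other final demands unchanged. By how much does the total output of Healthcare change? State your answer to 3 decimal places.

Δx_2 = 32.143

I − A =
  [   0.65    -0.20]
  [  -0.45     1.00]
det(I−A) = (0.65)(1.00) − (-0.20)(-0.45) = 0.5600
adj(I−A) = [[1.00, 0.20], [0.45, 0.65]]
(I − A)⁻¹ = adj(I−A) / det(I−A) ≈
  [   1.7857     0.3571]
  [   0.8036     1.1607]
Δx = (I − A)⁻¹ Δd with Δd having +40 in the Rail component and 0 elsewhere.
So Δx_2 = L_21 · (+40), where L_21 = adj(I−A)_21 / det(I−A) = 0.45 / 0.5600.
Δx_2 = 0.45 × (+40) / 0.5600 = 18.00 / 0.5600 ≈ 32.143.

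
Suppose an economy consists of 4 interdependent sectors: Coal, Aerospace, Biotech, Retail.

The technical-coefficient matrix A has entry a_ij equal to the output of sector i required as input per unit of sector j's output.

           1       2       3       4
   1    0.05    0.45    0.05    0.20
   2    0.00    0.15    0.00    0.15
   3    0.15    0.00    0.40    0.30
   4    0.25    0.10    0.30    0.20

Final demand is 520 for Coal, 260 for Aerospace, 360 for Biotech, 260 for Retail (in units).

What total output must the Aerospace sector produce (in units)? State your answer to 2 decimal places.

x_2 = 543.37

I − A =
  [   0.95    -0.45    -0.05    -0.20]
  [   0.00     0.85     0.00    -0.15]
  [  -0.15     0.00     0.60    -0.30]
  [  -0.25    -0.10    -0.30     0.80]
Compute the cofactors C_ij = (−1)^(i+j)·(3×3 minor ij) of I−A; the adjugate is their transpose:
adj(I−A) = Cᵀ =
  [ 0.322500   0.189000   0.104500   0.155250]
  [ 0.029250   0.321750   0.044625   0.084375]
  [ 0.163500   0.119250   0.572375   0.277875]
  [ 0.165750   0.144000   0.252875   0.478125]
det(I−A) = Σ_j (I−A)_1j·C_1j = (0.95)(0.322500) + (-0.45)(0.029250) + (-0.05)(0.163500) + (-0.20)(0.165750) = 0.2518875
(I − A)⁻¹ = adj(I−A) / det(I−A) ≈
  [   1.2803     0.7503     0.4149     0.6163]
  [   0.1161     1.2774     0.1772     0.3350]
  [   0.6491     0.4734     2.2723     1.1032]
  [   0.6580     0.5717     1.0039     1.8982]
x = (I − A)⁻¹ d = adj(I−A)·d / det(I−A), with det(I−A) = 0.2518875:
  x_1 = (0.322500·520 + 0.189000·260 + 0.104500·360 + 0.155250·260) / 0.2518875 = 294.825 / 0.2518875 ≈ 1170.46
  x_2 = (0.029250·520 + 0.321750·260 + 0.044625·360 + 0.084375·260) / 0.2518875 = 136.8675 / 0.2518875 ≈ 543.37
  x_3 = (0.163500·520 + 0.119250·260 + 0.572375·360 + 0.277875·260) / 0.2518875 = 394.3275 / 0.2518875 ≈ 1565.49
  x_4 = (0.165750·520 + 0.144000·260 + 0.252875·360 + 0.478125·260) / 0.2518875 = 338.9775 / 0.2518875 ≈ 1345.75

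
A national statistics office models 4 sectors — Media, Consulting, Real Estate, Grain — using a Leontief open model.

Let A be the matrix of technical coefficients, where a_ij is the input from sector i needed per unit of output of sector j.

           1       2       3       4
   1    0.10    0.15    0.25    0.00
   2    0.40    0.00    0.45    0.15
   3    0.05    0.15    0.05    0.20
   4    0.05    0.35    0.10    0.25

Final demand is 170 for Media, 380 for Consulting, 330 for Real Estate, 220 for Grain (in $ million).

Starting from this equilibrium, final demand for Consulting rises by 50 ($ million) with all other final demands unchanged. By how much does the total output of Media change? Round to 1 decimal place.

Δx_1 = 17.5

I − A =
  [   0.90    -0.15    -0.25     0.00]
  [  -0.40     1.00    -0.45    -0.15]
  [  -0.05    -0.15     0.95    -0.20]
  [  -0.05    -0.35    -0.10     0.75]
Compute the cofactors C_ij = (−1)^(i+j)·(3×3 minor ij) of I−A; the adjugate is their transpose:
adj(I−A) = Cᵀ =
  [ 0.558250   0.149500   0.227250   0.090500]
  [ 0.306250   0.611375   0.394125   0.227375]
  [ 0.119000   0.171375   0.581625   0.189375]
  [ 0.196000   0.318125   0.276625   0.706375]
det(I−A) = Σ_j (I−A)_1j·C_1j = (0.90)(0.558250) + (-0.15)(0.306250) + (-0.25)(0.119000) + (0.00)(0.196000) = 0.4267375
(I − A)⁻¹ = adj(I−A) / det(I−A) ≈
  [   1.3082     0.3503     0.5325     0.2121]
  [   0.7177     1.4327     0.9236     0.5328]
  [   0.2789     0.4016     1.3630     0.4438]
  [   0.4593     0.7455     0.6482     1.6553]
Δx = (I − A)⁻¹ Δd with Δd having +50 in the Consulting component and 0 elsewhere.
So Δx_1 = L_12 · (+50), where L_12 = adj(I−A)_12 / det(I−A) = 0.149500 / 0.4267375.
Δx_1 = 0.149500 × (+50) / 0.4267375 = 7.475 / 0.4267375 ≈ 17.5.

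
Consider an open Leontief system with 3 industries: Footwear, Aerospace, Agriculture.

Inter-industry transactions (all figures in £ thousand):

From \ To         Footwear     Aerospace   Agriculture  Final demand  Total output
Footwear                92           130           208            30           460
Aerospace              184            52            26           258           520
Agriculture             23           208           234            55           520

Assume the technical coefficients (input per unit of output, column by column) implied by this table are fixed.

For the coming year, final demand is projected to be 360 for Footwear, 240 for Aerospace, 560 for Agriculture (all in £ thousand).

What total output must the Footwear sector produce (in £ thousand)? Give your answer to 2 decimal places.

x_1 = 1860.75

Technical coefficients a_ij = z_ij / X_j:
  a_11 = 92/460 = 0.20, a_21 = 184/460 = 0.40, a_31 = 23/460 = 0.05
  a_12 = 130/520 = 0.25, a_22 = 52/520 = 0.10, a_32 = 208/520 = 0.40
  a_13 = 208/520 = 0.40, a_23 = 26/520 = 0.05, a_33 = 234/520 = 0.45
I − A =
  [   0.80    -0.25    -0.40]
  [  -0.40     0.90    -0.05]
  [  -0.05    -0.40     0.55]
Cofactors of I−A, C_ij = (−1)^(i+j)·(minor ij) (rows/columns in the sector order above):
  C_11 = (0.90)(0.55) − (-0.05)(-0.40) = 0.4750
  C_12 = −[(-0.40)(0.55) − (-0.05)(-0.05)] = 0.2225
  C_13 = (-0.40)(-0.40) − (0.90)(-0.05) = 0.2050
  C_21 = −[(-0.25)(0.55) − (-0.40)(-0.40)] = 0.2975
  C_22 = (0.80)(0.55) − (-0.40)(-0.05) = 0.4200
  C_23 = −[(0.80)(-0.40) − (-0.25)(-0.05)] = 0.3325
  C_31 = (-0.25)(-0.05) − (-0.40)(0.90) = 0.3725
  C_32 = −[(0.80)(-0.05) − (-0.40)(-0.40)] = 0.2000
  C_33 = (0.80)(0.90) − (-0.25)(-0.40) = 0.6200
det(I−A) = Σ_j (I−A)_1j·C_1j = (0.80)(0.4750) + (-0.25)(0.2225) + (-0.40)(0.2050) = 0.242375
adj(I−A) = Cᵀ =
  [ 0.4750   0.2975   0.3725]
  [ 0.2225   0.4200   0.2000]
  [ 0.2050   0.3325   0.6200]
(I − A)⁻¹ = adj(I−A) / det(I−A) ≈
  [   1.9598     1.2274     1.5369]
  [   0.9180     1.7329     0.8252]
  [   0.8458     1.3718     2.5580]
x = (I − A)⁻¹ d = adj(I−A)·d / det(I−A), with det(I−A) = 0.242375:
  x_1 = (0.4750·360 + 0.2975·240 + 0.3725·560) / 0.242375 = 451.00 / 0.242375 ≈ 1860.75
  x_2 = (0.2225·360 + 0.4200·240 + 0.2000·560) / 0.242375 = 292.90 / 0.242375 ≈ 1208.46
  x_3 = (0.2050·360 + 0.3325·240 + 0.6200·560) / 0.242375 = 500.80 / 0.242375 ≈ 2066.22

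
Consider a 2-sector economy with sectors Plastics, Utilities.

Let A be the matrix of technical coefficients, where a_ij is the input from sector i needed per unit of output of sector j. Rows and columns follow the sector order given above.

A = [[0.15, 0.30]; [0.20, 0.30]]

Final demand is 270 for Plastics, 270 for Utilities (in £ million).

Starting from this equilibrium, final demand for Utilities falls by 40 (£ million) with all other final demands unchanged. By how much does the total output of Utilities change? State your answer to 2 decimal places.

I − A =
  [   0.85    -0.30]
  [  -0.20     0.70]
det(I−A) = (0.85)(0.70) − (-0.30)(-0.20) = 0.5350
adj(I−A) = [[0.70, 0.30], [0.20, 0.85]]
(I − A)⁻¹ = adj(I−A) / det(I−A) ≈
  [   1.3084     0.5607]
  [   0.3738     1.5888]
Δx = (I − A)⁻¹ Δd with Δd having -40 in the Utilities component and 0 elsewhere.
So Δx_2 = L_22 · (-40), where L_22 = adj(I−A)_22 / det(I−A) = 0.85 / 0.5350.
Δx_2 = 0.85 × (-40) / 0.5350 = -34.00 / 0.5350 ≈ -63.55.

Δx_2 = -63.55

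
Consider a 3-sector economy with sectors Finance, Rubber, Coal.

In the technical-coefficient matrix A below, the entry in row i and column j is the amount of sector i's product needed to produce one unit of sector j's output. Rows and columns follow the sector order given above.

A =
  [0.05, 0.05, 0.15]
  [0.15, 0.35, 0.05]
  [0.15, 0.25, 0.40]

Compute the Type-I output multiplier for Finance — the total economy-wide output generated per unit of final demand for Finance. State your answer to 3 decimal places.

I − A =
  [   0.95    -0.05    -0.15]
  [  -0.15     0.65    -0.05]
  [  -0.15    -0.25     0.60]
Cofactors of I−A, C_ij = (−1)^(i+j)·(minor ij) (rows/columns in the sector order above):
  C_11 = (0.65)(0.60) − (-0.05)(-0.25) = 0.3775
  C_12 = −[(-0.15)(0.60) − (-0.05)(-0.15)] = 0.0975
  C_13 = (-0.15)(-0.25) − (0.65)(-0.15) = 0.1350
  C_21 = −[(-0.05)(0.60) − (-0.15)(-0.25)] = 0.0675
  C_22 = (0.95)(0.60) − (-0.15)(-0.15) = 0.5475
  C_23 = −[(0.95)(-0.25) − (-0.05)(-0.15)] = 0.2450
  C_31 = (-0.05)(-0.05) − (-0.15)(0.65) = 0.1000
  C_32 = −[(0.95)(-0.05) − (-0.15)(-0.15)] = 0.0700
  C_33 = (0.95)(0.65) − (-0.05)(-0.15) = 0.6100
det(I−A) = Σ_j (I−A)_1j·C_1j = (0.95)(0.3775) + (-0.05)(0.0975) + (-0.15)(0.1350) = 0.3335
adj(I−A) = Cᵀ =
  [ 0.3775   0.0675   0.1000]
  [ 0.0975   0.5475   0.0700]
  [ 0.1350   0.2450   0.6100]
(I − A)⁻¹ = adj(I−A) / det(I−A) ≈
  [   1.1319     0.2024     0.2999]
  [   0.2924     1.6417     0.2099]
  [   0.4048     0.7346     1.8291]
The output multiplier for sector j is the column-j sum of the Leontief inverse (I − A)⁻¹ = adj(I−A) / det(I−A).
Column 1 of adj(I−A): (0.3775, 0.0975, 0.1350); det(I−A) = 0.3335.
m_1 = (0.3775 + 0.0975 + 0.1350) / 0.3335 = 0.61 / 0.3335 ≈ 1.829.

m_1 = 1.829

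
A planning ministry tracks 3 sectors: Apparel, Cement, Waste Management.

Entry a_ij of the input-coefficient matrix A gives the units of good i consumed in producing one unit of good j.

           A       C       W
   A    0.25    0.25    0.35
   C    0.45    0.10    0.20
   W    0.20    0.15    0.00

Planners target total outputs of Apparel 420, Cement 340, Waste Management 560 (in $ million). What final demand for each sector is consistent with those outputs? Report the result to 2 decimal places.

I − A =
  [   0.75    -0.25    -0.35]
  [  -0.45     0.90    -0.20]
  [  -0.20    -0.15     1.00]
d = (I − A) x:
  d_A = (+0.75)·420 + (-0.25)·340 + (-0.35)·560 = 34.00
  d_C = (-0.45)·420 + (+0.90)·340 + (-0.20)·560 = 5.00
  d_W = (-0.20)·420 + (-0.15)·340 + (+1.00)·560 = 425.00

d_A = 34.00, d_C = 5.00, d_W = 425.00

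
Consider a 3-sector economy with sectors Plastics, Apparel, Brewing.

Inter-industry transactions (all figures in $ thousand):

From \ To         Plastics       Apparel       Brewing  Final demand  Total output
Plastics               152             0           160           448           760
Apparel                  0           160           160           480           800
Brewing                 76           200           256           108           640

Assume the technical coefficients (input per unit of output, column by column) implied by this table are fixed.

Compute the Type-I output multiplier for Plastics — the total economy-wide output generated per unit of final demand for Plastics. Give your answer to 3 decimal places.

m_P = 1.664

Technical coefficients a_ij = z_ij / X_j:
  a_PP = 152/760 = 0.20, a_AP = 0/760 = 0.00, a_BP = 76/760 = 0.10
  a_PA = 0/800 = 0.00, a_AA = 160/800 = 0.20, a_BA = 200/800 = 0.25
  a_PB = 160/640 = 0.25, a_AB = 160/640 = 0.25, a_BB = 256/640 = 0.40
I − A =
  [   0.80     0.00    -0.25]
  [   0.00     0.80    -0.25]
  [  -0.10    -0.25     0.60]
Cofactors of I−A, C_ij = (−1)^(i+j)·(minor ij) (rows/columns in the sector order above):
  C_11 = (0.80)(0.60) − (-0.25)(-0.25) = 0.4175
  C_12 = −[(0.00)(0.60) − (-0.25)(-0.10)] = 0.0250
  C_13 = (0.00)(-0.25) − (0.80)(-0.10) = 0.0800
  C_21 = −[(0.00)(0.60) − (-0.25)(-0.25)] = 0.0625
  C_22 = (0.80)(0.60) − (-0.25)(-0.10) = 0.4550
  C_23 = −[(0.80)(-0.25) − (0.00)(-0.10)] = 0.2000
  C_31 = (0.00)(-0.25) − (-0.25)(0.80) = 0.2000
  C_32 = −[(0.80)(-0.25) − (-0.25)(0.00)] = 0.2000
  C_33 = (0.80)(0.80) − (0.00)(0.00) = 0.6400
det(I−A) = Σ_j (I−A)_1j·C_1j = (0.80)(0.4175) + (0.00)(0.0250) + (-0.25)(0.0800) = 0.3140
adj(I−A) = Cᵀ =
  [ 0.4175   0.0625   0.2000]
  [ 0.0250   0.4550   0.2000]
  [ 0.0800   0.2000   0.6400]
(I − A)⁻¹ = adj(I−A) / det(I−A) ≈
  [   1.3296     0.1990     0.6369]
  [   0.0796     1.4490     0.6369]
  [   0.2548     0.6369     2.0382]
The output multiplier for sector j is the column-j sum of the Leontief inverse (I − A)⁻¹ = adj(I−A) / det(I−A).
Column P of adj(I−A): (0.4175, 0.0250, 0.0800); det(I−A) = 0.3140.
m_P = (0.4175 + 0.0250 + 0.0800) / 0.3140 = 0.5225 / 0.3140 ≈ 1.664.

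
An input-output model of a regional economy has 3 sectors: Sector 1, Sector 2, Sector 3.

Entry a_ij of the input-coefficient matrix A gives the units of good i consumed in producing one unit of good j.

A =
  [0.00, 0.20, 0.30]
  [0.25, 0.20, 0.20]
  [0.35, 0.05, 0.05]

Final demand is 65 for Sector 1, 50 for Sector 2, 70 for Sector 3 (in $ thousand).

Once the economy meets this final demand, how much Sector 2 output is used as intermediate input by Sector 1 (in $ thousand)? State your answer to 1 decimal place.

z_21 = 32.7

I − A =
  [   1.00    -0.20    -0.30]
  [  -0.25     0.80    -0.20]
  [  -0.35    -0.05     0.95]
Cofactors of I−A, C_ij = (−1)^(i+j)·(minor ij) (rows/columns in the sector order above):
  C_11 = (0.80)(0.95) − (-0.20)(-0.05) = 0.7500
  C_12 = −[(-0.25)(0.95) − (-0.20)(-0.35)] = 0.3075
  C_13 = (-0.25)(-0.05) − (0.80)(-0.35) = 0.2925
  C_21 = −[(-0.20)(0.95) − (-0.30)(-0.05)] = 0.2050
  C_22 = (1.00)(0.95) − (-0.30)(-0.35) = 0.8450
  C_23 = −[(1.00)(-0.05) − (-0.20)(-0.35)] = 0.1200
  C_31 = (-0.20)(-0.20) − (-0.30)(0.80) = 0.2800
  C_32 = −[(1.00)(-0.20) − (-0.30)(-0.25)] = 0.2750
  C_33 = (1.00)(0.80) − (-0.20)(-0.25) = 0.7500
det(I−A) = Σ_j (I−A)_1j·C_1j = (1.00)(0.7500) + (-0.20)(0.3075) + (-0.30)(0.2925) = 0.60075
adj(I−A) = Cᵀ =
  [ 0.7500   0.2050   0.2800]
  [ 0.3075   0.8450   0.2750]
  [ 0.2925   0.1200   0.7500]
(I − A)⁻¹ = adj(I−A) / det(I−A) ≈
  [   1.2484     0.3412     0.4661]
  [   0.5119     1.4066     0.4578]
  [   0.4869     0.1998     1.2484]
First solve x = (I − A)⁻¹ d = adj(I−A)·d / det(I−A); in particular x_1 = (0.7500·65 + 0.2050·50 + 0.2800·70) / 0.60075 = 78.60 / 0.60075 ≈ 130.836.
Intermediate flow from 2 to 1: z_21 = a_21 · x_1 = 0.25 × 78.60 / 0.60075 = 19.65 / 0.60075 ≈ 32.7.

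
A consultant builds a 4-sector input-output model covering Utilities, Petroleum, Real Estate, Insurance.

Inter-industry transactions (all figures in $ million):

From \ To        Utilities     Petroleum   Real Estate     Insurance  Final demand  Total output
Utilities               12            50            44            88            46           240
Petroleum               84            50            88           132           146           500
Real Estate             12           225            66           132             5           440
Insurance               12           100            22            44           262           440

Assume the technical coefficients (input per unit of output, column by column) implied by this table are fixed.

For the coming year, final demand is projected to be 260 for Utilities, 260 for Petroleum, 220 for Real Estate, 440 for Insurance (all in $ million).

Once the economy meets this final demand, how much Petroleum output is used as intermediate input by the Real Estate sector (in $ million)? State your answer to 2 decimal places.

z_PR = 235.00

Technical coefficients a_ij = z_ij / X_j:
  a_UU = 12/240 = 0.05, a_PU = 84/240 = 0.35, a_RU = 12/240 = 0.05, a_IU = 12/240 = 0.05
  a_UP = 50/500 = 0.10, a_PP = 50/500 = 0.10, a_RP = 225/500 = 0.45, a_IP = 100/500 = 0.20
  a_UR = 44/440 = 0.10, a_PR = 88/440 = 0.20, a_RR = 66/440 = 0.15, a_IR = 22/440 = 0.05
  a_UI = 88/440 = 0.20, a_PI = 132/440 = 0.30, a_RI = 132/440 = 0.30, a_II = 44/440 = 0.10
I − A =
  [   0.95    -0.10    -0.10    -0.20]
  [  -0.35     0.90    -0.20    -0.30]
  [  -0.05    -0.45     0.85    -0.30]
  [  -0.05    -0.20    -0.05     0.90]
Compute the cofactors C_ij = (−1)^(i+j)·(3×3 minor ij) of I−A; the adjugate is their transpose:
adj(I−A) = Cᵀ =
  [ 0.524250   0.160000   0.111500   0.207000]
  [ 0.288000   0.697500   0.219750   0.369750]
  [ 0.220500   0.445250   0.656500   0.416250]
  [ 0.105375   0.188625   0.091500   0.590250]
det(I−A) = Σ_j (I−A)_1j·C_1j = (0.95)(0.524250) + (-0.10)(0.288000) + (-0.10)(0.220500) + (-0.20)(0.105375) = 0.4261125
(I − A)⁻¹ = adj(I−A) / det(I−A) ≈
  [   1.2303     0.3755     0.2617     0.4858]
  [   0.6759     1.6369     0.5157     0.8677]
  [   0.5175     1.0449     1.5407     0.9769]
  [   0.2473     0.4427     0.2147     1.3852]
First solve x = (I − A)⁻¹ d = adj(I−A)·d / det(I−A); in particular x_R = (0.220500·260 + 0.445250·260 + 0.656500·220 + 0.416250·440) / 0.4261125 = 500.675 / 0.4261125 ≈ 1174.9831.
Intermediate flow from P to R: z_PR = a_PR · x_R = 0.20 × 500.675 / 0.4261125 = 100.135 / 0.4261125 ≈ 235.00.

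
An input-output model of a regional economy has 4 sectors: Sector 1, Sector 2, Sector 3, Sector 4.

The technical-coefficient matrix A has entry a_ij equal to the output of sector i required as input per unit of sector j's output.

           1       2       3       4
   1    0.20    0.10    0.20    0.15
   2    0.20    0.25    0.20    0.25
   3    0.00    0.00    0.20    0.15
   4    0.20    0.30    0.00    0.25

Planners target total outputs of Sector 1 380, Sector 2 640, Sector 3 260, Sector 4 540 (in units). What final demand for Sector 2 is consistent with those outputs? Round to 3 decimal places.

d_2 = 217.000

I − A =
  [   0.80    -0.10    -0.20    -0.15]
  [  -0.20     0.75    -0.20    -0.25]
  [   0.00     0.00     0.80    -0.15]
  [  -0.20    -0.30     0.00     0.75]
d = (I − A) x:
  d_1 = (+0.80)·380 + (-0.10)·640 + (-0.20)·260 + (-0.15)·540 = 107.000
  d_2 = (-0.20)·380 + (+0.75)·640 + (-0.20)·260 + (-0.25)·540 = 217.000
  d_3 = (+0.00)·380 + (+0.00)·640 + (+0.80)·260 + (-0.15)·540 = 127.000
  d_4 = (-0.20)·380 + (-0.30)·640 + (+0.00)·260 + (+0.75)·540 = 137.000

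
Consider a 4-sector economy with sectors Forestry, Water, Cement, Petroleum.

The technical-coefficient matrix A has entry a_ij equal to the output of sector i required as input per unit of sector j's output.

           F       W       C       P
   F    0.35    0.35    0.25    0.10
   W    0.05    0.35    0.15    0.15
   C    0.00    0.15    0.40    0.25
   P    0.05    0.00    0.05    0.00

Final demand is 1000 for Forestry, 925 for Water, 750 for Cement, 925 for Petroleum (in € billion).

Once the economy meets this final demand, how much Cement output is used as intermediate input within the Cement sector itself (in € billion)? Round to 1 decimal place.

I − A =
  [   0.65    -0.35    -0.25    -0.10]
  [  -0.05     0.65    -0.15    -0.15]
  [   0.00    -0.15     0.60    -0.25]
  [  -0.05     0.00    -0.05     1.00]
Compute the cofactors C_ij = (−1)^(i+j)·(3×3 minor ij) of I−A; the adjugate is their transpose:
adj(I−A) = Cᵀ =
  [ 0.358250   0.243875   0.220875   0.127625]
  [ 0.035750   0.375750   0.116250   0.089000]
  [ 0.016750   0.101125   0.399125   0.116625]
  [ 0.018750   0.017250   0.031000   0.226500]
det(I−A) = Σ_j (I−A)_1j·C_1j = (0.65)(0.358250) + (-0.35)(0.035750) + (-0.25)(0.016750) + (-0.10)(0.018750) = 0.2142875
(I − A)⁻¹ = adj(I−A) / det(I−A) ≈
  [   1.6718     1.1381     1.0307     0.5956]
  [   0.1668     1.7535     0.5425     0.4153]
  [   0.0782     0.4719     1.8626     0.5442]
  [   0.0875     0.0805     0.1447     1.0570]
First solve x = (I − A)⁻¹ d = adj(I−A)·d / det(I−A); in particular x_C = (0.016750·1000 + 0.101125·925 + 0.399125·750 + 0.116625·925) / 0.2142875 = 517.5125 / 0.2142875 ≈ 2415.038.
Intermediate flow from C to C: z_CC = a_CC · x_C = 0.40 × 517.5125 / 0.2142875 = 207.005 / 0.2142875 ≈ 966.0.

z_CC = 966.0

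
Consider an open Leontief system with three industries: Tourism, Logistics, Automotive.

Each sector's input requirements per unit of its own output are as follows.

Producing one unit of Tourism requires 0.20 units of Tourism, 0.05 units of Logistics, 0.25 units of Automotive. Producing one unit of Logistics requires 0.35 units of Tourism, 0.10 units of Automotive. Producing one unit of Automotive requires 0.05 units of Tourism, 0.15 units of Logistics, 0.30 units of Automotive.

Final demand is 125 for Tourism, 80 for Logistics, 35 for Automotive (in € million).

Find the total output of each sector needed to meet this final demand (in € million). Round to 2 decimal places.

I − A =
  [   0.80    -0.35    -0.05]
  [  -0.05     1.00    -0.15]
  [  -0.25    -0.10     0.70]
Cofactors of I−A, C_ij = (−1)^(i+j)·(minor ij) (rows/columns in the sector order above):
  C_11 = (1.00)(0.70) − (-0.15)(-0.10) = 0.6850
  C_12 = −[(-0.05)(0.70) − (-0.15)(-0.25)] = 0.0725
  C_13 = (-0.05)(-0.10) − (1.00)(-0.25) = 0.2550
  C_21 = −[(-0.35)(0.70) − (-0.05)(-0.10)] = 0.2500
  C_22 = (0.80)(0.70) − (-0.05)(-0.25) = 0.5475
  C_23 = −[(0.80)(-0.10) − (-0.35)(-0.25)] = 0.1675
  C_31 = (-0.35)(-0.15) − (-0.05)(1.00) = 0.1025
  C_32 = −[(0.80)(-0.15) − (-0.05)(-0.05)] = 0.1225
  C_33 = (0.80)(1.00) − (-0.35)(-0.05) = 0.7825
det(I−A) = Σ_j (I−A)_1j·C_1j = (0.80)(0.6850) + (-0.35)(0.0725) + (-0.05)(0.2550) = 0.509875
adj(I−A) = Cᵀ =
  [ 0.6850   0.2500   0.1025]
  [ 0.0725   0.5475   0.1225]
  [ 0.2550   0.1675   0.7825]
(I − A)⁻¹ = adj(I−A) / det(I−A) ≈
  [   1.3435     0.4903     0.2010]
  [   0.1422     1.0738     0.2403]
  [   0.5001     0.3285     1.5347]
x = (I − A)⁻¹ d = adj(I−A)·d / det(I−A), with det(I−A) = 0.509875:
  x_1 = (0.6850·125 + 0.2500·80 + 0.1025·35) / 0.509875 = 109.2125 / 0.509875 ≈ 214.19
  x_2 = (0.0725·125 + 0.5475·80 + 0.1225·35) / 0.509875 = 57.15 / 0.509875 ≈ 112.09
  x_3 = (0.2550·125 + 0.1675·80 + 0.7825·35) / 0.509875 = 72.6625 / 0.509875 ≈ 142.51

x_1 = 214.19, x_2 = 112.09, x_3 = 142.51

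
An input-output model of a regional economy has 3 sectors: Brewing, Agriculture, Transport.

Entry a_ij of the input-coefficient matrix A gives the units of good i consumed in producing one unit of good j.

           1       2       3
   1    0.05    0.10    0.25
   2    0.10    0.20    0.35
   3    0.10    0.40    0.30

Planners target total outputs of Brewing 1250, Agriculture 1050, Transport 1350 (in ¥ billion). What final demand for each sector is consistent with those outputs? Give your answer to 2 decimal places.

I − A =
  [   0.95    -0.10    -0.25]
  [  -0.10     0.80    -0.35]
  [  -0.10    -0.40     0.70]
d = (I − A) x:
  d_1 = (+0.95)·1250 + (-0.10)·1050 + (-0.25)·1350 = 745.00
  d_2 = (-0.10)·1250 + (+0.80)·1050 + (-0.35)·1350 = 242.50
  d_3 = (-0.10)·1250 + (-0.40)·1050 + (+0.70)·1350 = 400.00

d_1 = 745.00, d_2 = 242.50, d_3 = 400.00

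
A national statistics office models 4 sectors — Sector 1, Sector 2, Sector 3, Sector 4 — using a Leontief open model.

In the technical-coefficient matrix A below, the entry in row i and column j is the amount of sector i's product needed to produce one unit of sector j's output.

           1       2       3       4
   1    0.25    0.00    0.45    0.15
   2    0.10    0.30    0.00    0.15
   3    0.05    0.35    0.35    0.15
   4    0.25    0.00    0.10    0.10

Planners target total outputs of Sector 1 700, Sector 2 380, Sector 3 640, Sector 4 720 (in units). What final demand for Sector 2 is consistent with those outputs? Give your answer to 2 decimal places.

d_2 = 88.00

I − A =
  [   0.75     0.00    -0.45    -0.15]
  [  -0.10     0.70     0.00    -0.15]
  [  -0.05    -0.35     0.65    -0.15]
  [  -0.25     0.00    -0.10     0.90]
d = (I − A) x:
  d_1 = (+0.75)·700 + (+0.00)·380 + (-0.45)·640 + (-0.15)·720 = 129.00
  d_2 = (-0.10)·700 + (+0.70)·380 + (+0.00)·640 + (-0.15)·720 = 88.00
  d_3 = (-0.05)·700 + (-0.35)·380 + (+0.65)·640 + (-0.15)·720 = 140.00
  d_4 = (-0.25)·700 + (+0.00)·380 + (-0.10)·640 + (+0.90)·720 = 409.00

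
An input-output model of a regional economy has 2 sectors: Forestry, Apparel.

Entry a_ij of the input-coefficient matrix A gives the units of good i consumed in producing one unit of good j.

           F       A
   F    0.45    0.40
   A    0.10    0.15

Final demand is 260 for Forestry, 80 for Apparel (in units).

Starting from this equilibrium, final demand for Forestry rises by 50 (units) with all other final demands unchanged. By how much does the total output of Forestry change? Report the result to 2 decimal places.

I − A =
  [   0.55    -0.40]
  [  -0.10     0.85]
det(I−A) = (0.55)(0.85) − (-0.40)(-0.10) = 0.4275
adj(I−A) = [[0.85, 0.40], [0.10, 0.55]]
(I − A)⁻¹ = adj(I−A) / det(I−A) ≈
  [   1.9883     0.9357]
  [   0.2339     1.2865]
Δx = (I − A)⁻¹ Δd with Δd having +50 in the Forestry component and 0 elsewhere.
So Δx_F = L_FF · (+50), where L_FF = adj(I−A)_FF / det(I−A) = 0.85 / 0.4275.
Δx_F = 0.85 × (+50) / 0.4275 = 42.50 / 0.4275 ≈ 99.42.

Δx_F = 99.42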